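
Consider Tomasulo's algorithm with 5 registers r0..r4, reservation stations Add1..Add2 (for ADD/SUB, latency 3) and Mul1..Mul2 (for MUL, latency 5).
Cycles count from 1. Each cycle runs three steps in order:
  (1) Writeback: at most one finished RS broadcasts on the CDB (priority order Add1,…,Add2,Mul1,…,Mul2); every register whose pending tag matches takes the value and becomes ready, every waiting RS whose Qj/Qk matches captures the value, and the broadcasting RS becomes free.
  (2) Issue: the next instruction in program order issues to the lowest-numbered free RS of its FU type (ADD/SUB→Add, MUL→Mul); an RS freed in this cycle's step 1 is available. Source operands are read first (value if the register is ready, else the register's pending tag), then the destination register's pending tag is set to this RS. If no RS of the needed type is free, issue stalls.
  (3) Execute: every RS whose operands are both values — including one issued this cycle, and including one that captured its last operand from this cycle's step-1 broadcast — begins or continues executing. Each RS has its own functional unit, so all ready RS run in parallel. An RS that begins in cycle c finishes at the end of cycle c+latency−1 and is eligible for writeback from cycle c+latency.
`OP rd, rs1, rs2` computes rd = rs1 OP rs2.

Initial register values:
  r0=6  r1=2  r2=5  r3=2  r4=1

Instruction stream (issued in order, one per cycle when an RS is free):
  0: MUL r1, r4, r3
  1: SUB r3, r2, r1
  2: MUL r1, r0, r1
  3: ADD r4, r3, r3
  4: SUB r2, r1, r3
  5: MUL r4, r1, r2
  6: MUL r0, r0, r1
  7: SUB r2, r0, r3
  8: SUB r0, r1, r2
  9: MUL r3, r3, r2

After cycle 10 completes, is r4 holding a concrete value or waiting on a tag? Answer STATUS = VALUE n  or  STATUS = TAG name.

c1: issue MUL r1<-Mul1 | r0:6,r1:Mul1,r2:5,r3:2,r4:1
c2: issue SUB r3<-Add1 | r0:6,r1:Mul1,r2:5,r3:Add1,r4:1
c3: issue MUL r1<-Mul2 | r0:6,r1:Mul2,r2:5,r3:Add1,r4:1
c4: issue ADD r4<-Add2 | r0:6,r1:Mul2,r2:5,r3:Add1,r4:Add2
c5: stall | r0:6,r1:Mul2,r2:5,r3:Add1,r4:Add2
c6: CDB Mul1=2; stall | r0:6,r1:Mul2,r2:5,r3:Add1,r4:Add2
c7: stall | r0:6,r1:Mul2,r2:5,r3:Add1,r4:Add2
c8: stall | r0:6,r1:Mul2,r2:5,r3:Add1,r4:Add2
c9: CDB Add1=3; issue SUB r2<-Add1 | r0:6,r1:Mul2,r2:Add1,r3:3,r4:Add2
c10: issue MUL r4<-Mul1 | r0:6,r1:Mul2,r2:Add1,r3:3,r4:Mul1

STATUS = TAG Mul1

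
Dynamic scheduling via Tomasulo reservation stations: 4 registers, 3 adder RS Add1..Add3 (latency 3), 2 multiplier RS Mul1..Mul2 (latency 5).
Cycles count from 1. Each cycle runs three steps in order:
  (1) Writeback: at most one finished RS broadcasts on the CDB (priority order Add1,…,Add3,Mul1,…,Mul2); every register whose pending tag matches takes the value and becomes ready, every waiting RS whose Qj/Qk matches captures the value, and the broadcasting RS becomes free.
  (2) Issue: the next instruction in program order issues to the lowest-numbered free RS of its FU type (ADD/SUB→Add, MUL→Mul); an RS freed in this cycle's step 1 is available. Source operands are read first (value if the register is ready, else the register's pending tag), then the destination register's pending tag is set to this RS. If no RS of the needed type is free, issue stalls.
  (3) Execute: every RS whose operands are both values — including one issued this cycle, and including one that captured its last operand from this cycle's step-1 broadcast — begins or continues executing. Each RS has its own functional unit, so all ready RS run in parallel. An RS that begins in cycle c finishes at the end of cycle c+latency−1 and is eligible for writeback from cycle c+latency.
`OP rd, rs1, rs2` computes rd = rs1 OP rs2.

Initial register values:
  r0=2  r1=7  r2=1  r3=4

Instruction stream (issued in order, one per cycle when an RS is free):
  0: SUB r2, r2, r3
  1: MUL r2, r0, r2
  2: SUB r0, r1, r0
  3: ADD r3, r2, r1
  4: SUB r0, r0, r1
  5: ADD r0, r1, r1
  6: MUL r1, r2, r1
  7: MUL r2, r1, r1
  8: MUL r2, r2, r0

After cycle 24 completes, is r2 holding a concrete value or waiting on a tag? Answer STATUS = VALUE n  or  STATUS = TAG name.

  c1: issue SUB r2<-Add1  regs: r0:2,r1:7,r2:Add1,r3:4
  c2: issue MUL r2<-Mul1  regs: r0:2,r1:7,r2:Mul1,r3:4
  c3: issue SUB r0<-Add2  regs: r0:Add2,r1:7,r2:Mul1,r3:4
  c4: CDB Add1=-3; issue ADD r3<-Add1  regs: r0:Add2,r1:7,r2:Mul1,r3:Add1
  c5: issue SUB r0<-Add3  regs: r0:Add3,r1:7,r2:Mul1,r3:Add1
  c6: CDB Add2=5; issue ADD r0<-Add2  regs: r0:Add2,r1:7,r2:Mul1,r3:Add1
  c7: issue MUL r1<-Mul2  regs: r0:Add2,r1:Mul2,r2:Mul1,r3:Add1
  c8: stall  regs: r0:Add2,r1:Mul2,r2:Mul1,r3:Add1
  c9: CDB Add2=14; stall  regs: r0:14,r1:Mul2,r2:Mul1,r3:Add1
  c10: CDB Add3=-2; stall  regs: r0:14,r1:Mul2,r2:Mul1,r3:Add1
  c11: CDB Mul1=-6; issue MUL r2<-Mul1  regs: r0:14,r1:Mul2,r2:Mul1,r3:Add1
  c12: stall  regs: r0:14,r1:Mul2,r2:Mul1,r3:Add1
  c13: stall  regs: r0:14,r1:Mul2,r2:Mul1,r3:Add1
  c14: CDB Add1=1; stall  regs: r0:14,r1:Mul2,r2:Mul1,r3:1
  c15: stall  regs: r0:14,r1:Mul2,r2:Mul1,r3:1
  c16: CDB Mul2=-42; issue MUL r2<-Mul2  regs: r0:14,r1:-42,r2:Mul2,r3:1
  c17: -  regs: r0:14,r1:-42,r2:Mul2,r3:1
  c18: -  regs: r0:14,r1:-42,r2:Mul2,r3:1
  c19: -  regs: r0:14,r1:-42,r2:Mul2,r3:1
  c20: -  regs: r0:14,r1:-42,r2:Mul2,r3:1
  c21: CDB Mul1=1764  regs: r0:14,r1:-42,r2:Mul2,r3:1
  c22: -  regs: r0:14,r1:-42,r2:Mul2,r3:1
  c23: -  regs: r0:14,r1:-42,r2:Mul2,r3:1
  c24: -  regs: r0:14,r1:-42,r2:Mul2,r3:1

STATUS = TAG Mul2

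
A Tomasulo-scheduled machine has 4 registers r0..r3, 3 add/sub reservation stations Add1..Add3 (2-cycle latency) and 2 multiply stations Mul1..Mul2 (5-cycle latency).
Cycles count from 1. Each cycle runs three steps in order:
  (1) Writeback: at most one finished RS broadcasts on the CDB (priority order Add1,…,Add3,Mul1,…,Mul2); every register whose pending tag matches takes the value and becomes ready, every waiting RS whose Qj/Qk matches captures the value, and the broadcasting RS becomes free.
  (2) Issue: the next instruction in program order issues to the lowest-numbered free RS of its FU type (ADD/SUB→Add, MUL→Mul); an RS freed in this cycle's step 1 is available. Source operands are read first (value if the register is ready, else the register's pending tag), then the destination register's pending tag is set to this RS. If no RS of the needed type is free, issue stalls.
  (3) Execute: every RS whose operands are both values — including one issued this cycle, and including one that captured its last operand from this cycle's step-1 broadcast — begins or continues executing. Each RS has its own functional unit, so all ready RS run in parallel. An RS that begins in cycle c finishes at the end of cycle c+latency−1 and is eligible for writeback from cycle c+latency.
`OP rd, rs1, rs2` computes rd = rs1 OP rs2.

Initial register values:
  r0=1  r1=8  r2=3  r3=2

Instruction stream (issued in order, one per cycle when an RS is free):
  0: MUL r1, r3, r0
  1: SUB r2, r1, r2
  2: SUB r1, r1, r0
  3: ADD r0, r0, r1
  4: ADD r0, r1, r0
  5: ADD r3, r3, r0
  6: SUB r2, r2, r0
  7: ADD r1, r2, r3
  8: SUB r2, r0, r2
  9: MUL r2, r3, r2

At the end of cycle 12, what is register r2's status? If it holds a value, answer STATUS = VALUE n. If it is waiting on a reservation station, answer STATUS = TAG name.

cycle 1: issue MUL r1<-Mul1 // r0:1,r1:Mul1,r2:3,r3:2
cycle 2: issue SUB r2<-Add1 // r0:1,r1:Mul1,r2:Add1,r3:2
cycle 3: issue SUB r1<-Add2 // r0:1,r1:Add2,r2:Add1,r3:2
cycle 4: issue ADD r0<-Add3 // r0:Add3,r1:Add2,r2:Add1,r3:2
cycle 5: stall // r0:Add3,r1:Add2,r2:Add1,r3:2
cycle 6: CDB Mul1=2; stall // r0:Add3,r1:Add2,r2:Add1,r3:2
cycle 7: stall // r0:Add3,r1:Add2,r2:Add1,r3:2
cycle 8: CDB Add1=-1; issue ADD r0<-Add1 // r0:Add1,r1:Add2,r2:-1,r3:2
cycle 9: CDB Add2=1; issue ADD r3<-Add2 // r0:Add1,r1:1,r2:-1,r3:Add2
cycle 10: stall // r0:Add1,r1:1,r2:-1,r3:Add2
cycle 11: CDB Add3=2; issue SUB r2<-Add3 // r0:Add1,r1:1,r2:Add3,r3:Add2
cycle 12: stall // r0:Add1,r1:1,r2:Add3,r3:Add2

STATUS = TAG Add3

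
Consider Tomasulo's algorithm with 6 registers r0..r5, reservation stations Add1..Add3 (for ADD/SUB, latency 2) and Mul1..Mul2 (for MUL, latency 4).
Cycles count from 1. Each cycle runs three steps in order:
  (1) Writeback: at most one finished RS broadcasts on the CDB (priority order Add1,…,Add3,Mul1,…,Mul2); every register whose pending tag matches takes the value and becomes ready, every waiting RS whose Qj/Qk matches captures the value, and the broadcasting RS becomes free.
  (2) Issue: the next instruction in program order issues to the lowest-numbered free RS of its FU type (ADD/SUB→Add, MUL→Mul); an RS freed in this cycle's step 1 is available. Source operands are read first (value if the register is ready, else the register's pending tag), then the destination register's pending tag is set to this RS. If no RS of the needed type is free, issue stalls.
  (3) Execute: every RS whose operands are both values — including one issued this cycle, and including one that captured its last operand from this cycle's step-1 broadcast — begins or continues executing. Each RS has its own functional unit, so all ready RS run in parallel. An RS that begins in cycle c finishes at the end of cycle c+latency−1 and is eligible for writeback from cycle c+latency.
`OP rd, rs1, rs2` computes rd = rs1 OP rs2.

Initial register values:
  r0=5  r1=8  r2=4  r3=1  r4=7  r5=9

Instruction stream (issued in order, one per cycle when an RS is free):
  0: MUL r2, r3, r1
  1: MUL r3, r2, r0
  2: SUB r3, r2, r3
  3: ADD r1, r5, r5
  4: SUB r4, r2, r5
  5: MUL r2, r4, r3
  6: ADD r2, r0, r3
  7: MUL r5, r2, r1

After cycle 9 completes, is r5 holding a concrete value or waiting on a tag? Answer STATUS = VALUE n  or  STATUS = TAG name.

cycle 1: issue MUL r2<-Mul1 // r0:5,r1:8,r2:Mul1,r3:1,r4:7,r5:9
cycle 2: issue MUL r3<-Mul2 // r0:5,r1:8,r2:Mul1,r3:Mul2,r4:7,r5:9
cycle 3: issue SUB r3<-Add1 // r0:5,r1:8,r2:Mul1,r3:Add1,r4:7,r5:9
cycle 4: issue ADD r1<-Add2 // r0:5,r1:Add2,r2:Mul1,r3:Add1,r4:7,r5:9
cycle 5: CDB Mul1=8; issue SUB r4<-Add3 // r0:5,r1:Add2,r2:8,r3:Add1,r4:Add3,r5:9
cycle 6: CDB Add2=18; issue MUL r2<-Mul1 // r0:5,r1:18,r2:Mul1,r3:Add1,r4:Add3,r5:9
cycle 7: CDB Add3=-1; issue ADD r2<-Add2 // r0:5,r1:18,r2:Add2,r3:Add1,r4:-1,r5:9
cycle 8: stall // r0:5,r1:18,r2:Add2,r3:Add1,r4:-1,r5:9
cycle 9: CDB Mul2=40; issue MUL r5<-Mul2 // r0:5,r1:18,r2:Add2,r3:Add1,r4:-1,r5:Mul2

STATUS = TAG Mul2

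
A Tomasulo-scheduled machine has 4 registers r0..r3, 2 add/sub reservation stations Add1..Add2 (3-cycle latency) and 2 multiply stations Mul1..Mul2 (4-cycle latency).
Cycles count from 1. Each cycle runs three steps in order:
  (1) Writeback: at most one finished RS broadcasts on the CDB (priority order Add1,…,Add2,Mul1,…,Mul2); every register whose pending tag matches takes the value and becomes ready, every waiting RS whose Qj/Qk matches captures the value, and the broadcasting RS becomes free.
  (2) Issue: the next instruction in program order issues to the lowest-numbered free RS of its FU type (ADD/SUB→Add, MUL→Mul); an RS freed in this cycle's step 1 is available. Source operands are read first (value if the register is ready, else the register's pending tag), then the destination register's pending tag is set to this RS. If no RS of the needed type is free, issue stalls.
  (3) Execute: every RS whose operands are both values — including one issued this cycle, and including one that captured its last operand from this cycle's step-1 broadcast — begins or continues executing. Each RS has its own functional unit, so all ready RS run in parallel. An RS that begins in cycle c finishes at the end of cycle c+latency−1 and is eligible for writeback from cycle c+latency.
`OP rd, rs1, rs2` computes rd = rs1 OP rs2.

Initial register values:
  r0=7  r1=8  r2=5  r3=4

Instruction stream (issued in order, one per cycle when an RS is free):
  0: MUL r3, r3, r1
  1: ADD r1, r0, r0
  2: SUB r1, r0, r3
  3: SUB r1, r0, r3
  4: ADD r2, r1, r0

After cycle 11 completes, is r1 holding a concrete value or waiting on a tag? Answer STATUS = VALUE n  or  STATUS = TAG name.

STATUS = VALUE -25

cycle 1: issue MUL r3<-Mul1 // r0:7,r1:8,r2:5,r3:Mul1
cycle 2: issue ADD r1<-Add1 // r0:7,r1:Add1,r2:5,r3:Mul1
cycle 3: issue SUB r1<-Add2 // r0:7,r1:Add2,r2:5,r3:Mul1
cycle 4: stall // r0:7,r1:Add2,r2:5,r3:Mul1
cycle 5: CDB Add1=14; issue SUB r1<-Add1 // r0:7,r1:Add1,r2:5,r3:Mul1
cycle 6: CDB Mul1=32; stall // r0:7,r1:Add1,r2:5,r3:32
cycle 7: stall // r0:7,r1:Add1,r2:5,r3:32
cycle 8: stall // r0:7,r1:Add1,r2:5,r3:32
cycle 9: CDB Add1=-25; issue ADD r2<-Add1 // r0:7,r1:-25,r2:Add1,r3:32
cycle 10: CDB Add2=-25 // r0:7,r1:-25,r2:Add1,r3:32
cycle 11: - // r0:7,r1:-25,r2:Add1,r3:32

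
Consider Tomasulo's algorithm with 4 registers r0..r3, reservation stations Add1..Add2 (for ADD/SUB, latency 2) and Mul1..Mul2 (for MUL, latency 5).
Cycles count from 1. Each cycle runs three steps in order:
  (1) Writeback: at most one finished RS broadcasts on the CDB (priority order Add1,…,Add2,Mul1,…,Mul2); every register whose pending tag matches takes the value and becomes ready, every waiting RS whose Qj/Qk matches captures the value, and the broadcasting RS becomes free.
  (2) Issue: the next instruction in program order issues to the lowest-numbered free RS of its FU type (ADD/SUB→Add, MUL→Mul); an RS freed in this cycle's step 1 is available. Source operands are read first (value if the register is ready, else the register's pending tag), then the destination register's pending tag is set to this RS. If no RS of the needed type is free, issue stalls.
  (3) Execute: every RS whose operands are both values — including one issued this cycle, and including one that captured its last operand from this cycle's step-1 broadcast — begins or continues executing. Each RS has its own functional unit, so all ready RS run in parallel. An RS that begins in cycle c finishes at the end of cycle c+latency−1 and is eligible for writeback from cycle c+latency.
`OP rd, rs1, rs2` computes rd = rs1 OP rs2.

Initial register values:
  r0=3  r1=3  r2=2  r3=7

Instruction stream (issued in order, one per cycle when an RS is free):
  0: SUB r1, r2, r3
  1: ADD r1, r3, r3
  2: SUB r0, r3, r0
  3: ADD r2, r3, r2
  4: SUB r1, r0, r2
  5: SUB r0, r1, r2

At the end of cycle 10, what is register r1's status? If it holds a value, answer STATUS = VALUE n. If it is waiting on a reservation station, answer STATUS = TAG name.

STATUS = VALUE -5

c1: issue SUB r1<-Add1 | r0:3,r1:Add1,r2:2,r3:7
c2: issue ADD r1<-Add2 | r0:3,r1:Add2,r2:2,r3:7
c3: CDB Add1=-5; issue SUB r0<-Add1 | r0:Add1,r1:Add2,r2:2,r3:7
c4: CDB Add2=14; issue ADD r2<-Add2 | r0:Add1,r1:14,r2:Add2,r3:7
c5: CDB Add1=4; issue SUB r1<-Add1 | r0:4,r1:Add1,r2:Add2,r3:7
c6: CDB Add2=9; issue SUB r0<-Add2 | r0:Add2,r1:Add1,r2:9,r3:7
c7: - | r0:Add2,r1:Add1,r2:9,r3:7
c8: CDB Add1=-5 | r0:Add2,r1:-5,r2:9,r3:7
c9: - | r0:Add2,r1:-5,r2:9,r3:7
c10: CDB Add2=-14 | r0:-14,r1:-5,r2:9,r3:7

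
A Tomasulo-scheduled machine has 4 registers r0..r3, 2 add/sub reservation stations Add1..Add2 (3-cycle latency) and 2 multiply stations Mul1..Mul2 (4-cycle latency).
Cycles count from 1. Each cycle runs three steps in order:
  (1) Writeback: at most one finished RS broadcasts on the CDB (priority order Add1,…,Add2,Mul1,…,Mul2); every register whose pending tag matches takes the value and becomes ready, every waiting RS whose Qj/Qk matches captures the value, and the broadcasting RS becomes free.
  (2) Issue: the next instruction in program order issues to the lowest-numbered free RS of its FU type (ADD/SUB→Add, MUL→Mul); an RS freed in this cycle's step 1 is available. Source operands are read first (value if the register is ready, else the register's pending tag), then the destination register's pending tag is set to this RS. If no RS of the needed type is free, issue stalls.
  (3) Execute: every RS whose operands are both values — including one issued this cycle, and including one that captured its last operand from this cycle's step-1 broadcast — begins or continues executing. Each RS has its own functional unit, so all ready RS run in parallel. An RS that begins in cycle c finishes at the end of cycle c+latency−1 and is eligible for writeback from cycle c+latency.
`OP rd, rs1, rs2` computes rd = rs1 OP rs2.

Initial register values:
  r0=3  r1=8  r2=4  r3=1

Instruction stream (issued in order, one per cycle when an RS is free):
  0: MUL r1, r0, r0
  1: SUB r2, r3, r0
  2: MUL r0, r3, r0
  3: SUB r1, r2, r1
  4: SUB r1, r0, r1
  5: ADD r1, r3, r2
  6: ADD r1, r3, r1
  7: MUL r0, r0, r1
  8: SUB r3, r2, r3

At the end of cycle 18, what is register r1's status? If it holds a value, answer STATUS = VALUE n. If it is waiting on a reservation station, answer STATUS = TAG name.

c1: issue MUL r1<-Mul1 | r0:3,r1:Mul1,r2:4,r3:1
c2: issue SUB r2<-Add1 | r0:3,r1:Mul1,r2:Add1,r3:1
c3: issue MUL r0<-Mul2 | r0:Mul2,r1:Mul1,r2:Add1,r3:1
c4: issue SUB r1<-Add2 | r0:Mul2,r1:Add2,r2:Add1,r3:1
c5: CDB Add1=-2; issue SUB r1<-Add1 | r0:Mul2,r1:Add1,r2:-2,r3:1
c6: CDB Mul1=9; stall | r0:Mul2,r1:Add1,r2:-2,r3:1
c7: CDB Mul2=3; stall | r0:3,r1:Add1,r2:-2,r3:1
c8: stall | r0:3,r1:Add1,r2:-2,r3:1
c9: CDB Add2=-11; issue ADD r1<-Add2 | r0:3,r1:Add2,r2:-2,r3:1
c10: stall | r0:3,r1:Add2,r2:-2,r3:1
c11: stall | r0:3,r1:Add2,r2:-2,r3:1
c12: CDB Add1=14; issue ADD r1<-Add1 | r0:3,r1:Add1,r2:-2,r3:1
c13: CDB Add2=-1; issue MUL r0<-Mul1 | r0:Mul1,r1:Add1,r2:-2,r3:1
c14: issue SUB r3<-Add2 | r0:Mul1,r1:Add1,r2:-2,r3:Add2
c15: - | r0:Mul1,r1:Add1,r2:-2,r3:Add2
c16: CDB Add1=0 | r0:Mul1,r1:0,r2:-2,r3:Add2
c17: CDB Add2=-3 | r0:Mul1,r1:0,r2:-2,r3:-3
c18: - | r0:Mul1,r1:0,r2:-2,r3:-3

STATUS = VALUE 0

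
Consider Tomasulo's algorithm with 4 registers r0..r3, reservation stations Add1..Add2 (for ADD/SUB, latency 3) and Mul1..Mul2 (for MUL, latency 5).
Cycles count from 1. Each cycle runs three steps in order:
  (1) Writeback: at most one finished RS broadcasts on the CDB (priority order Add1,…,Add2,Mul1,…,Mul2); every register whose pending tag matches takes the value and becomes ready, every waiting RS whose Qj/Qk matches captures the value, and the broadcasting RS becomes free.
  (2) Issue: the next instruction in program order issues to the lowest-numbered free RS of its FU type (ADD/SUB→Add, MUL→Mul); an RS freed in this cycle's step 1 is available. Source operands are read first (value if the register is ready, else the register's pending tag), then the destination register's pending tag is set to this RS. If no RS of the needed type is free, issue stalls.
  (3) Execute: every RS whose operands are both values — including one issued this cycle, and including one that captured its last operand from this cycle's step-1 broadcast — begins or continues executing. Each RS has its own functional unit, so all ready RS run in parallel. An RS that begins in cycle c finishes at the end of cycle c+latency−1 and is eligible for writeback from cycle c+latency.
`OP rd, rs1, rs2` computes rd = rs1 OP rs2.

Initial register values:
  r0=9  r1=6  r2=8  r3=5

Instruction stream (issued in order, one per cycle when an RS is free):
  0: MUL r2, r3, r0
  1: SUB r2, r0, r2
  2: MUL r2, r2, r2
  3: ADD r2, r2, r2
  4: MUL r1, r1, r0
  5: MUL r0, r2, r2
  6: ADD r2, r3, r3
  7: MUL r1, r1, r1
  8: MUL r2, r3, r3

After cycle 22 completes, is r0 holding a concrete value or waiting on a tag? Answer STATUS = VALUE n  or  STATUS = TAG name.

STATUS = VALUE 6718464

  c1: issue MUL r2<-Mul1  regs: r0:9,r1:6,r2:Mul1,r3:5
  c2: issue SUB r2<-Add1  regs: r0:9,r1:6,r2:Add1,r3:5
  c3: issue MUL r2<-Mul2  regs: r0:9,r1:6,r2:Mul2,r3:5
  c4: issue ADD r2<-Add2  regs: r0:9,r1:6,r2:Add2,r3:5
  c5: stall  regs: r0:9,r1:6,r2:Add2,r3:5
  c6: CDB Mul1=45; issue MUL r1<-Mul1  regs: r0:9,r1:Mul1,r2:Add2,r3:5
  c7: stall  regs: r0:9,r1:Mul1,r2:Add2,r3:5
  c8: stall  regs: r0:9,r1:Mul1,r2:Add2,r3:5
  c9: CDB Add1=-36; stall  regs: r0:9,r1:Mul1,r2:Add2,r3:5
  c10: stall  regs: r0:9,r1:Mul1,r2:Add2,r3:5
  c11: CDB Mul1=54; issue MUL r0<-Mul1  regs: r0:Mul1,r1:54,r2:Add2,r3:5
  c12: issue ADD r2<-Add1  regs: r0:Mul1,r1:54,r2:Add1,r3:5
  c13: stall  regs: r0:Mul1,r1:54,r2:Add1,r3:5
  c14: CDB Mul2=1296; issue MUL r1<-Mul2  regs: r0:Mul1,r1:Mul2,r2:Add1,r3:5
  c15: CDB Add1=10; stall  regs: r0:Mul1,r1:Mul2,r2:10,r3:5
  c16: stall  regs: r0:Mul1,r1:Mul2,r2:10,r3:5
  c17: CDB Add2=2592; stall  regs: r0:Mul1,r1:Mul2,r2:10,r3:5
  c18: stall  regs: r0:Mul1,r1:Mul2,r2:10,r3:5
  c19: CDB Mul2=2916; issue MUL r2<-Mul2  regs: r0:Mul1,r1:2916,r2:Mul2,r3:5
  c20: -  regs: r0:Mul1,r1:2916,r2:Mul2,r3:5
  c21: -  regs: r0:Mul1,r1:2916,r2:Mul2,r3:5
  c22: CDB Mul1=6718464  regs: r0:6718464,r1:2916,r2:Mul2,r3:5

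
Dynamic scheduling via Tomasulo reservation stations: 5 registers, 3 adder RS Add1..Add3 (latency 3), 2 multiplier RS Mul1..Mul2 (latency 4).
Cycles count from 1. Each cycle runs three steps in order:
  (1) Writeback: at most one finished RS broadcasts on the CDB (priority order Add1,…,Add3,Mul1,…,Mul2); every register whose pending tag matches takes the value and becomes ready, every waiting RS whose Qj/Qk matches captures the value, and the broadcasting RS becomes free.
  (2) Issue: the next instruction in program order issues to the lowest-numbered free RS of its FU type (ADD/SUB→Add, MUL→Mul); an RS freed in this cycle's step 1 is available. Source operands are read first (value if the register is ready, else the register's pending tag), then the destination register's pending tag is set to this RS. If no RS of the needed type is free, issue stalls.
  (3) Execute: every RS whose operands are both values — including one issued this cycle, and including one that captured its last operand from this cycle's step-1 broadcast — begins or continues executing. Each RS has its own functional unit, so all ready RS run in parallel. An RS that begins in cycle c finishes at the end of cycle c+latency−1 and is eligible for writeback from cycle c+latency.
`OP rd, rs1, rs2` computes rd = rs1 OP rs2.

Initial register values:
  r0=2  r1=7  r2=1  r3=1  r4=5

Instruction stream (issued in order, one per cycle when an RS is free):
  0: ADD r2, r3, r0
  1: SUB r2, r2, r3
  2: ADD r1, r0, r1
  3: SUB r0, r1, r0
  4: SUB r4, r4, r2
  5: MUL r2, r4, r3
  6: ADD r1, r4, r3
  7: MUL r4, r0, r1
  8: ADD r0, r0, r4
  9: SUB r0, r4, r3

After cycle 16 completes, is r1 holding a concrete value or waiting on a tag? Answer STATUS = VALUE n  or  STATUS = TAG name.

cycle 1: issue ADD r2<-Add1 // r0:2,r1:7,r2:Add1,r3:1,r4:5
cycle 2: issue SUB r2<-Add2 // r0:2,r1:7,r2:Add2,r3:1,r4:5
cycle 3: issue ADD r1<-Add3 // r0:2,r1:Add3,r2:Add2,r3:1,r4:5
cycle 4: CDB Add1=3; issue SUB r0<-Add1 // r0:Add1,r1:Add3,r2:Add2,r3:1,r4:5
cycle 5: stall // r0:Add1,r1:Add3,r2:Add2,r3:1,r4:5
cycle 6: CDB Add3=9; issue SUB r4<-Add3 // r0:Add1,r1:9,r2:Add2,r3:1,r4:Add3
cycle 7: CDB Add2=2; issue MUL r2<-Mul1 // r0:Add1,r1:9,r2:Mul1,r3:1,r4:Add3
cycle 8: issue ADD r1<-Add2 // r0:Add1,r1:Add2,r2:Mul1,r3:1,r4:Add3
cycle 9: CDB Add1=7; issue MUL r4<-Mul2 // r0:7,r1:Add2,r2:Mul1,r3:1,r4:Mul2
cycle 10: CDB Add3=3; issue ADD r0<-Add1 // r0:Add1,r1:Add2,r2:Mul1,r3:1,r4:Mul2
cycle 11: issue SUB r0<-Add3 // r0:Add3,r1:Add2,r2:Mul1,r3:1,r4:Mul2
cycle 12: - // r0:Add3,r1:Add2,r2:Mul1,r3:1,r4:Mul2
cycle 13: CDB Add2=4 // r0:Add3,r1:4,r2:Mul1,r3:1,r4:Mul2
cycle 14: CDB Mul1=3 // r0:Add3,r1:4,r2:3,r3:1,r4:Mul2
cycle 15: - // r0:Add3,r1:4,r2:3,r3:1,r4:Mul2
cycle 16: - // r0:Add3,r1:4,r2:3,r3:1,r4:Mul2

STATUS = VALUE 4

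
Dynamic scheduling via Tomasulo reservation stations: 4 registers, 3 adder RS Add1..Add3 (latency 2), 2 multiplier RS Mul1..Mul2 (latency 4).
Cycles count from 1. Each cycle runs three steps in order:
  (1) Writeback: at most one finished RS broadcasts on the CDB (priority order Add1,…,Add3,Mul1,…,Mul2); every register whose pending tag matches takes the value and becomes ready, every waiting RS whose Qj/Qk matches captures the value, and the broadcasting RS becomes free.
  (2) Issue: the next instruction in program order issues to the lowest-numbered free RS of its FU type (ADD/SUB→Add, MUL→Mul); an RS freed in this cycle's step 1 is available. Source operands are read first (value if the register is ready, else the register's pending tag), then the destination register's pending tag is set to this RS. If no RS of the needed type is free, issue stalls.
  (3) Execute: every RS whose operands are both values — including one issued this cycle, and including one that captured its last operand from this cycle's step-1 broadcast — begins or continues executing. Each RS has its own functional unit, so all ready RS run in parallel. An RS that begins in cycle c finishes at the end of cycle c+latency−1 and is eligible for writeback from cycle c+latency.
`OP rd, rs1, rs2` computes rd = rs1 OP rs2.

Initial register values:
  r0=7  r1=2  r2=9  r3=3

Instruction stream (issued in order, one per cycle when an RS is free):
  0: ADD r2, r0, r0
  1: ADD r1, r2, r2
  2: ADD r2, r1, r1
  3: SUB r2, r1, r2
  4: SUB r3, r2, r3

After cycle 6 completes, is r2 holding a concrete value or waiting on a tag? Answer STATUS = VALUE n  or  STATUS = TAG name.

  c1: issue ADD r2<-Add1  regs: r0:7,r1:2,r2:Add1,r3:3
  c2: issue ADD r1<-Add2  regs: r0:7,r1:Add2,r2:Add1,r3:3
  c3: CDB Add1=14; issue ADD r2<-Add1  regs: r0:7,r1:Add2,r2:Add1,r3:3
  c4: issue SUB r2<-Add3  regs: r0:7,r1:Add2,r2:Add3,r3:3
  c5: CDB Add2=28; issue SUB r3<-Add2  regs: r0:7,r1:28,r2:Add3,r3:Add2
  c6: -  regs: r0:7,r1:28,r2:Add3,r3:Add2

STATUS = TAG Add3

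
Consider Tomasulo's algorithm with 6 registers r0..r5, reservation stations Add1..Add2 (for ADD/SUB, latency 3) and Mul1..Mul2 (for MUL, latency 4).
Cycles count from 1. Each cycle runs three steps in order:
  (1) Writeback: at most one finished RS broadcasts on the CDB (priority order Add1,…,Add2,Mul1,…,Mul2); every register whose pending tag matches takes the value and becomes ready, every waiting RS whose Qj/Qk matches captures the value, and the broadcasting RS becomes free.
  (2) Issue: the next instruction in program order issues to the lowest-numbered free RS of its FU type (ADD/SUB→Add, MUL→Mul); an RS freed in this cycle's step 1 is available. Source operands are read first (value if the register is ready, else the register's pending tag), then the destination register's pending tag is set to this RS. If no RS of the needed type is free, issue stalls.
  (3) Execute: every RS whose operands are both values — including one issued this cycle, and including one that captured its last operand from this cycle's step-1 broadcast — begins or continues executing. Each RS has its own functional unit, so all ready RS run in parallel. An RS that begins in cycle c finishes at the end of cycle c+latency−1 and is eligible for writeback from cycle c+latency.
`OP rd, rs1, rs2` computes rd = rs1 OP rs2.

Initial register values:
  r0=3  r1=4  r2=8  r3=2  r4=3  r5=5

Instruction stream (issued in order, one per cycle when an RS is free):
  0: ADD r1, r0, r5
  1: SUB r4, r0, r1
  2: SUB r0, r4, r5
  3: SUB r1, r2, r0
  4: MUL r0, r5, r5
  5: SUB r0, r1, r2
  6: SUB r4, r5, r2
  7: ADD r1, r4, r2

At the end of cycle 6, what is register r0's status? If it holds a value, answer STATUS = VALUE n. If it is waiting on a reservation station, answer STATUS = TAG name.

c1: issue ADD r1<-Add1 | r0:3,r1:Add1,r2:8,r3:2,r4:3,r5:5
c2: issue SUB r4<-Add2 | r0:3,r1:Add1,r2:8,r3:2,r4:Add2,r5:5
c3: stall | r0:3,r1:Add1,r2:8,r3:2,r4:Add2,r5:5
c4: CDB Add1=8; issue SUB r0<-Add1 | r0:Add1,r1:8,r2:8,r3:2,r4:Add2,r5:5
c5: stall | r0:Add1,r1:8,r2:8,r3:2,r4:Add2,r5:5
c6: stall | r0:Add1,r1:8,r2:8,r3:2,r4:Add2,r5:5

STATUS = TAG Add1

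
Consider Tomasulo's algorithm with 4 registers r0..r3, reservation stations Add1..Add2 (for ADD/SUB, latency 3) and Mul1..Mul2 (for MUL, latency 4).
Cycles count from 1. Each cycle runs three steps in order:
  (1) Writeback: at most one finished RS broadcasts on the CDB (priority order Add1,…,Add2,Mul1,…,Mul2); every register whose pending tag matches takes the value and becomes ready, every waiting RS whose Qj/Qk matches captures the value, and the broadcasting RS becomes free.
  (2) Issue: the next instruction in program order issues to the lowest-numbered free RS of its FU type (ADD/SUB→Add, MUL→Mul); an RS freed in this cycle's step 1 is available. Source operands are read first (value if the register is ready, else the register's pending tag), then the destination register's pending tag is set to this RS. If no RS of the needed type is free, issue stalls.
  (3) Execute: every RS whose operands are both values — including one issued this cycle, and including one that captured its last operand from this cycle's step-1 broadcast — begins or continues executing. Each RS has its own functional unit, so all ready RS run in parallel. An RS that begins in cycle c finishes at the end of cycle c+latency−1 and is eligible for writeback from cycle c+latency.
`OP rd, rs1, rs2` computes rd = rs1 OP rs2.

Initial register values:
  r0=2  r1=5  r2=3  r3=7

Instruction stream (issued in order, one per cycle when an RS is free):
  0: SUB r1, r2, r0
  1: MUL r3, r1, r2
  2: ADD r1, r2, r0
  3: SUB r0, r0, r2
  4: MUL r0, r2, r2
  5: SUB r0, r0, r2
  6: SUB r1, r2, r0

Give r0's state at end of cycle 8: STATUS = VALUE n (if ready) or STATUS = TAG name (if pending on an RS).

STATUS = TAG Add2

  c1: issue SUB r1<-Add1  regs: r0:2,r1:Add1,r2:3,r3:7
  c2: issue MUL r3<-Mul1  regs: r0:2,r1:Add1,r2:3,r3:Mul1
  c3: issue ADD r1<-Add2  regs: r0:2,r1:Add2,r2:3,r3:Mul1
  c4: CDB Add1=1; issue SUB r0<-Add1  regs: r0:Add1,r1:Add2,r2:3,r3:Mul1
  c5: issue MUL r0<-Mul2  regs: r0:Mul2,r1:Add2,r2:3,r3:Mul1
  c6: CDB Add2=5; issue SUB r0<-Add2  regs: r0:Add2,r1:5,r2:3,r3:Mul1
  c7: CDB Add1=-1; issue SUB r1<-Add1  regs: r0:Add2,r1:Add1,r2:3,r3:Mul1
  c8: CDB Mul1=3  regs: r0:Add2,r1:Add1,r2:3,r3:3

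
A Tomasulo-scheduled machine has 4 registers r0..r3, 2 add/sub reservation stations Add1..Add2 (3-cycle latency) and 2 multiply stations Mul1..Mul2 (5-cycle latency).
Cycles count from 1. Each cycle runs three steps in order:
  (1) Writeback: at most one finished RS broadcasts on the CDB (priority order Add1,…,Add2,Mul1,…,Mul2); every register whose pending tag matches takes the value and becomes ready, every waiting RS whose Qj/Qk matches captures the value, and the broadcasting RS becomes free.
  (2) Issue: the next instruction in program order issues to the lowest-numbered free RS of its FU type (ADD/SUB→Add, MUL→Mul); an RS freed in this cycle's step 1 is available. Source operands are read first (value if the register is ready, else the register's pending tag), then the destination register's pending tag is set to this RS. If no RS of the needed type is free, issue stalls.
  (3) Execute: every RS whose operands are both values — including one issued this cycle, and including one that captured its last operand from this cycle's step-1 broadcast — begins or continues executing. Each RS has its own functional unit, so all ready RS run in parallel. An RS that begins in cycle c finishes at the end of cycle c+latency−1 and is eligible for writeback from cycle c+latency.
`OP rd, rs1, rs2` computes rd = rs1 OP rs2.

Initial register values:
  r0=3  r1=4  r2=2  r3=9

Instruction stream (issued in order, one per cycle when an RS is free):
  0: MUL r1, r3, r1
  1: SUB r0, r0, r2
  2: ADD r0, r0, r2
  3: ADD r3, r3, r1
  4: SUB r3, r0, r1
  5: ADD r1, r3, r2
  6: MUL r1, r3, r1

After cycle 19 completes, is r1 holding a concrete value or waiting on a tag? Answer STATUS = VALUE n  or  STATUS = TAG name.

STATUS = VALUE 1023

c1: issue MUL r1<-Mul1 | r0:3,r1:Mul1,r2:2,r3:9
c2: issue SUB r0<-Add1 | r0:Add1,r1:Mul1,r2:2,r3:9
c3: issue ADD r0<-Add2 | r0:Add2,r1:Mul1,r2:2,r3:9
c4: stall | r0:Add2,r1:Mul1,r2:2,r3:9
c5: CDB Add1=1; issue ADD r3<-Add1 | r0:Add2,r1:Mul1,r2:2,r3:Add1
c6: CDB Mul1=36; stall | r0:Add2,r1:36,r2:2,r3:Add1
c7: stall | r0:Add2,r1:36,r2:2,r3:Add1
c8: CDB Add2=3; issue SUB r3<-Add2 | r0:3,r1:36,r2:2,r3:Add2
c9: CDB Add1=45; issue ADD r1<-Add1 | r0:3,r1:Add1,r2:2,r3:Add2
c10: issue MUL r1<-Mul1 | r0:3,r1:Mul1,r2:2,r3:Add2
c11: CDB Add2=-33 | r0:3,r1:Mul1,r2:2,r3:-33
c12: - | r0:3,r1:Mul1,r2:2,r3:-33
c13: - | r0:3,r1:Mul1,r2:2,r3:-33
c14: CDB Add1=-31 | r0:3,r1:Mul1,r2:2,r3:-33
c15: - | r0:3,r1:Mul1,r2:2,r3:-33
c16: - | r0:3,r1:Mul1,r2:2,r3:-33
c17: - | r0:3,r1:Mul1,r2:2,r3:-33
c18: - | r0:3,r1:Mul1,r2:2,r3:-33
c19: CDB Mul1=1023 | r0:3,r1:1023,r2:2,r3:-33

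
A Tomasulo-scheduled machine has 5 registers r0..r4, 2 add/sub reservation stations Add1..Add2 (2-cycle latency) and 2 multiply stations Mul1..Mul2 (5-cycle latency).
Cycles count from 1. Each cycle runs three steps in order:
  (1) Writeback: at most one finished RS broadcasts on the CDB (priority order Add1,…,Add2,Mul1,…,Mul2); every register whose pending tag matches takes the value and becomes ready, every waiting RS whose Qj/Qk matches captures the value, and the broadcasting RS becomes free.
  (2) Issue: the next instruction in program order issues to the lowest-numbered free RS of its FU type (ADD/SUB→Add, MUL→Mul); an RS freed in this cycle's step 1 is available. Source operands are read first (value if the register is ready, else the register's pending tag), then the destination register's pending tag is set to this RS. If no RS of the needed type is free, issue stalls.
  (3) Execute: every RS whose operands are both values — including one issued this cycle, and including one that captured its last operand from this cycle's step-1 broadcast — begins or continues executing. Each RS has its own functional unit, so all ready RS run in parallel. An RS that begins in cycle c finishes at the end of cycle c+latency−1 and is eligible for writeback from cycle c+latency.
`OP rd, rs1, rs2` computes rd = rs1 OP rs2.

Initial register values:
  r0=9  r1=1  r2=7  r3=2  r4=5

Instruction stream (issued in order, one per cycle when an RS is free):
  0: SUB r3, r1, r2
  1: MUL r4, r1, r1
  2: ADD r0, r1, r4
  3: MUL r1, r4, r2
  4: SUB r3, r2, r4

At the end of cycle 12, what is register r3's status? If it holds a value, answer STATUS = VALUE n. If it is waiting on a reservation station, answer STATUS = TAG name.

  c1: issue SUB r3<-Add1  regs: r0:9,r1:1,r2:7,r3:Add1,r4:5
  c2: issue MUL r4<-Mul1  regs: r0:9,r1:1,r2:7,r3:Add1,r4:Mul1
  c3: CDB Add1=-6; issue ADD r0<-Add1  regs: r0:Add1,r1:1,r2:7,r3:-6,r4:Mul1
  c4: issue MUL r1<-Mul2  regs: r0:Add1,r1:Mul2,r2:7,r3:-6,r4:Mul1
  c5: issue SUB r3<-Add2  regs: r0:Add1,r1:Mul2,r2:7,r3:Add2,r4:Mul1
  c6: -  regs: r0:Add1,r1:Mul2,r2:7,r3:Add2,r4:Mul1
  c7: CDB Mul1=1  regs: r0:Add1,r1:Mul2,r2:7,r3:Add2,r4:1
  c8: -  regs: r0:Add1,r1:Mul2,r2:7,r3:Add2,r4:1
  c9: CDB Add1=2  regs: r0:2,r1:Mul2,r2:7,r3:Add2,r4:1
  c10: CDB Add2=6  regs: r0:2,r1:Mul2,r2:7,r3:6,r4:1
  c11: -  regs: r0:2,r1:Mul2,r2:7,r3:6,r4:1
  c12: CDB Mul2=7  regs: r0:2,r1:7,r2:7,r3:6,r4:1

STATUS = VALUE 6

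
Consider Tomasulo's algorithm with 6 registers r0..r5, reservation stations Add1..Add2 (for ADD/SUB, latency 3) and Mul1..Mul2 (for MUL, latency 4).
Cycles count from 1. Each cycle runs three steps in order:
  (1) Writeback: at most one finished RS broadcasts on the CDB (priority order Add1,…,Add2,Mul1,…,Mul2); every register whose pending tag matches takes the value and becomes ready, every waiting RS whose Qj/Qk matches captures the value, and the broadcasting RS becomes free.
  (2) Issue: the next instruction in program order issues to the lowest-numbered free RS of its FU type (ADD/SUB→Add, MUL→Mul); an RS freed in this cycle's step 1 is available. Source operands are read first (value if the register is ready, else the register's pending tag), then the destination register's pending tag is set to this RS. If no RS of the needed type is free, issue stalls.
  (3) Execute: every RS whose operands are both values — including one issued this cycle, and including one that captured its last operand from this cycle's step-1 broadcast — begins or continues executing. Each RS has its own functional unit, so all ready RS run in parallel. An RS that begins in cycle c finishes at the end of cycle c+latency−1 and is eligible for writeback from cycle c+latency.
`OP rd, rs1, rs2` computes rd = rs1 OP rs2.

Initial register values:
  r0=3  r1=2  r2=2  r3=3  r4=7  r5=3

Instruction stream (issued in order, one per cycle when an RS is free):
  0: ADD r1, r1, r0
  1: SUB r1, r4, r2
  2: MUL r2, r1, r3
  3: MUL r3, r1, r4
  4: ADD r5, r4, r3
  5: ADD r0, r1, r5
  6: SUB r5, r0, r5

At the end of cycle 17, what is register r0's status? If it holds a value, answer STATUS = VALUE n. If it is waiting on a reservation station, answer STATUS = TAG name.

STATUS = VALUE 47

cycle 1: issue ADD r1<-Add1 // r0:3,r1:Add1,r2:2,r3:3,r4:7,r5:3
cycle 2: issue SUB r1<-Add2 // r0:3,r1:Add2,r2:2,r3:3,r4:7,r5:3
cycle 3: issue MUL r2<-Mul1 // r0:3,r1:Add2,r2:Mul1,r3:3,r4:7,r5:3
cycle 4: CDB Add1=5; issue MUL r3<-Mul2 // r0:3,r1:Add2,r2:Mul1,r3:Mul2,r4:7,r5:3
cycle 5: CDB Add2=5; issue ADD r5<-Add1 // r0:3,r1:5,r2:Mul1,r3:Mul2,r4:7,r5:Add1
cycle 6: issue ADD r0<-Add2 // r0:Add2,r1:5,r2:Mul1,r3:Mul2,r4:7,r5:Add1
cycle 7: stall // r0:Add2,r1:5,r2:Mul1,r3:Mul2,r4:7,r5:Add1
cycle 8: stall // r0:Add2,r1:5,r2:Mul1,r3:Mul2,r4:7,r5:Add1
cycle 9: CDB Mul1=15; stall // r0:Add2,r1:5,r2:15,r3:Mul2,r4:7,r5:Add1
cycle 10: CDB Mul2=35; stall // r0:Add2,r1:5,r2:15,r3:35,r4:7,r5:Add1
cycle 11: stall // r0:Add2,r1:5,r2:15,r3:35,r4:7,r5:Add1
cycle 12: stall // r0:Add2,r1:5,r2:15,r3:35,r4:7,r5:Add1
cycle 13: CDB Add1=42; issue SUB r5<-Add1 // r0:Add2,r1:5,r2:15,r3:35,r4:7,r5:Add1
cycle 14: - // r0:Add2,r1:5,r2:15,r3:35,r4:7,r5:Add1
cycle 15: - // r0:Add2,r1:5,r2:15,r3:35,r4:7,r5:Add1
cycle 16: CDB Add2=47 // r0:47,r1:5,r2:15,r3:35,r4:7,r5:Add1
cycle 17: - // r0:47,r1:5,r2:15,r3:35,r4:7,r5:Add1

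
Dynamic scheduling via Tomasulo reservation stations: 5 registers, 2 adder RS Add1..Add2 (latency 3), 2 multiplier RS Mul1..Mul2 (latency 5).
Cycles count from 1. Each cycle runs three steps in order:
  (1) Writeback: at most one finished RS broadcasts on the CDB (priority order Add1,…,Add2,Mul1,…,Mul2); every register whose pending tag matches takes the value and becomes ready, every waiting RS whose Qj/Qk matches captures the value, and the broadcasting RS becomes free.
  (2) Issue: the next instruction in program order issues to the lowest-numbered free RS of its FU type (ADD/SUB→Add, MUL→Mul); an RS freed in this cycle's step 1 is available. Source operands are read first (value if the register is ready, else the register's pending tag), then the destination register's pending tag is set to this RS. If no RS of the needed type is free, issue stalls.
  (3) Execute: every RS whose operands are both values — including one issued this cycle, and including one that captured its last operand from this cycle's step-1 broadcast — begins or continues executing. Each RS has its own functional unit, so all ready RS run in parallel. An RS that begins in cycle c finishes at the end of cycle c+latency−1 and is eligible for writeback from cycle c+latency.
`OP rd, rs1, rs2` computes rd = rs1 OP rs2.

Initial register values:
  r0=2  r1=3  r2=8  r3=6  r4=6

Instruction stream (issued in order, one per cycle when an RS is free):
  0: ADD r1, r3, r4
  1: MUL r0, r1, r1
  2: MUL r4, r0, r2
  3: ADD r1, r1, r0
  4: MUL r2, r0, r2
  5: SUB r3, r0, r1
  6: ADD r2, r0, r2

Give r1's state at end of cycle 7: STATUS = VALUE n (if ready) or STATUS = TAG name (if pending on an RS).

  c1: issue ADD r1<-Add1  regs: r0:2,r1:Add1,r2:8,r3:6,r4:6
  c2: issue MUL r0<-Mul1  regs: r0:Mul1,r1:Add1,r2:8,r3:6,r4:6
  c3: issue MUL r4<-Mul2  regs: r0:Mul1,r1:Add1,r2:8,r3:6,r4:Mul2
  c4: CDB Add1=12; issue ADD r1<-Add1  regs: r0:Mul1,r1:Add1,r2:8,r3:6,r4:Mul2
  c5: stall  regs: r0:Mul1,r1:Add1,r2:8,r3:6,r4:Mul2
  c6: stall  regs: r0:Mul1,r1:Add1,r2:8,r3:6,r4:Mul2
  c7: stall  regs: r0:Mul1,r1:Add1,r2:8,r3:6,r4:Mul2

STATUS = TAG Add1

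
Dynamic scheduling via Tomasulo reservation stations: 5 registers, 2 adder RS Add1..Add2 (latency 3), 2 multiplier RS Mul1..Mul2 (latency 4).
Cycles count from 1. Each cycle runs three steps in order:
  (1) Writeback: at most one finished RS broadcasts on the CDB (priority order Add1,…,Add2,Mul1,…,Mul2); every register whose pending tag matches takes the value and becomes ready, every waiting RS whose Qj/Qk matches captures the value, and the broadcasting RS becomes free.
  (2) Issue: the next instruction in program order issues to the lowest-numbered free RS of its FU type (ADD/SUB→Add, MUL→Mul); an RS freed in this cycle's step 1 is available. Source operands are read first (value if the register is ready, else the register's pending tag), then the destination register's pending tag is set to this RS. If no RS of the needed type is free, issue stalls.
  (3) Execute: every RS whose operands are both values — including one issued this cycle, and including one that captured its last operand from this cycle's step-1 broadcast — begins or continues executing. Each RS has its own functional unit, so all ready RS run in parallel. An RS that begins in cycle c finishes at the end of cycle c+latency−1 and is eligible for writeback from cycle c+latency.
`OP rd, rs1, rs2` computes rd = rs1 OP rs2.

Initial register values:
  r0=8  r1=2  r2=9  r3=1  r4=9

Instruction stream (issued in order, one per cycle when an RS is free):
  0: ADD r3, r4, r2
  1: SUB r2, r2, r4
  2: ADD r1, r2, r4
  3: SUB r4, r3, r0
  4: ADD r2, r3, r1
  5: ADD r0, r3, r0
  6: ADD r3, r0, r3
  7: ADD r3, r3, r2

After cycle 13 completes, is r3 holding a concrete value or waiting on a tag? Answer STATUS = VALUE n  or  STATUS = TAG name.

  c1: issue ADD r3<-Add1  regs: r0:8,r1:2,r2:9,r3:Add1,r4:9
  c2: issue SUB r2<-Add2  regs: r0:8,r1:2,r2:Add2,r3:Add1,r4:9
  c3: stall  regs: r0:8,r1:2,r2:Add2,r3:Add1,r4:9
  c4: CDB Add1=18; issue ADD r1<-Add1  regs: r0:8,r1:Add1,r2:Add2,r3:18,r4:9
  c5: CDB Add2=0; issue SUB r4<-Add2  regs: r0:8,r1:Add1,r2:0,r3:18,r4:Add2
  c6: stall  regs: r0:8,r1:Add1,r2:0,r3:18,r4:Add2
  c7: stall  regs: r0:8,r1:Add1,r2:0,r3:18,r4:Add2
  c8: CDB Add1=9; issue ADD r2<-Add1  regs: r0:8,r1:9,r2:Add1,r3:18,r4:Add2
  c9: CDB Add2=10; issue ADD r0<-Add2  regs: r0:Add2,r1:9,r2:Add1,r3:18,r4:10
  c10: stall  regs: r0:Add2,r1:9,r2:Add1,r3:18,r4:10
  c11: CDB Add1=27; issue ADD r3<-Add1  regs: r0:Add2,r1:9,r2:27,r3:Add1,r4:10
  c12: CDB Add2=26; issue ADD r3<-Add2  regs: r0:26,r1:9,r2:27,r3:Add2,r4:10
  c13: -  regs: r0:26,r1:9,r2:27,r3:Add2,r4:10

STATUS = TAG Add2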